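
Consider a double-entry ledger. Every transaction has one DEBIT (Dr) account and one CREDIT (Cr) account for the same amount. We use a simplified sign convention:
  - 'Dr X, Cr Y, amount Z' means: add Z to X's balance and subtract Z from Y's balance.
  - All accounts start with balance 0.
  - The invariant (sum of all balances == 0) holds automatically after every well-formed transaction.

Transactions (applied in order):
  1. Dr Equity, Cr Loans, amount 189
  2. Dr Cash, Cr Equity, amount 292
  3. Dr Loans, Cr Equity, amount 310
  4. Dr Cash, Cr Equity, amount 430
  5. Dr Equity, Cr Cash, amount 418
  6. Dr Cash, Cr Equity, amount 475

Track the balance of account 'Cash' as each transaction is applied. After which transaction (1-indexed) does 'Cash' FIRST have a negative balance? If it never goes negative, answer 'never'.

Answer: never

Derivation:
After txn 1: Cash=0
After txn 2: Cash=292
After txn 3: Cash=292
After txn 4: Cash=722
After txn 5: Cash=304
After txn 6: Cash=779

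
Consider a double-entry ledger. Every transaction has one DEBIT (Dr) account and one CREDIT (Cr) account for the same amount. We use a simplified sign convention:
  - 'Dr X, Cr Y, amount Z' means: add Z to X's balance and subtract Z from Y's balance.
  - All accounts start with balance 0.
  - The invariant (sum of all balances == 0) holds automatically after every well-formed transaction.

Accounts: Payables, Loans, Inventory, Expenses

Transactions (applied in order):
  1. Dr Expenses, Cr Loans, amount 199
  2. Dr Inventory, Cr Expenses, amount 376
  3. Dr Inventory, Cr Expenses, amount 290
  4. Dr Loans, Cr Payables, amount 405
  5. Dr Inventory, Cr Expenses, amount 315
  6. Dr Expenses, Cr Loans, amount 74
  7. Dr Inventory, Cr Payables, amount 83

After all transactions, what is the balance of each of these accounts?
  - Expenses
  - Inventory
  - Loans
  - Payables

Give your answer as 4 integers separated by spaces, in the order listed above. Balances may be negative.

Answer: -708 1064 132 -488

Derivation:
After txn 1 (Dr Expenses, Cr Loans, amount 199): Expenses=199 Loans=-199
After txn 2 (Dr Inventory, Cr Expenses, amount 376): Expenses=-177 Inventory=376 Loans=-199
After txn 3 (Dr Inventory, Cr Expenses, amount 290): Expenses=-467 Inventory=666 Loans=-199
After txn 4 (Dr Loans, Cr Payables, amount 405): Expenses=-467 Inventory=666 Loans=206 Payables=-405
After txn 5 (Dr Inventory, Cr Expenses, amount 315): Expenses=-782 Inventory=981 Loans=206 Payables=-405
After txn 6 (Dr Expenses, Cr Loans, amount 74): Expenses=-708 Inventory=981 Loans=132 Payables=-405
After txn 7 (Dr Inventory, Cr Payables, amount 83): Expenses=-708 Inventory=1064 Loans=132 Payables=-488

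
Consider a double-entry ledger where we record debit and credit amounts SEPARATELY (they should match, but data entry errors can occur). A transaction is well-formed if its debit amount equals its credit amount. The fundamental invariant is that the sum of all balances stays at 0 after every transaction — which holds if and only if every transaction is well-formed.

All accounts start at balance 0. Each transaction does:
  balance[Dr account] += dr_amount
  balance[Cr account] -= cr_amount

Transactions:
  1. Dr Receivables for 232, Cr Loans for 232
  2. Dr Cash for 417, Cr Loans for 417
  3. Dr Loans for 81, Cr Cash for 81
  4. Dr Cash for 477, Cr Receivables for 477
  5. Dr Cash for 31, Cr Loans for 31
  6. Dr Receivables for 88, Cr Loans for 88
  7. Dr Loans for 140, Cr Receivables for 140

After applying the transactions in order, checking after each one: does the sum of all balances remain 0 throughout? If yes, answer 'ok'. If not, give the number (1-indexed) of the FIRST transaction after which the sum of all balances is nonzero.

After txn 1: dr=232 cr=232 sum_balances=0
After txn 2: dr=417 cr=417 sum_balances=0
After txn 3: dr=81 cr=81 sum_balances=0
After txn 4: dr=477 cr=477 sum_balances=0
After txn 5: dr=31 cr=31 sum_balances=0
After txn 6: dr=88 cr=88 sum_balances=0
After txn 7: dr=140 cr=140 sum_balances=0

Answer: ok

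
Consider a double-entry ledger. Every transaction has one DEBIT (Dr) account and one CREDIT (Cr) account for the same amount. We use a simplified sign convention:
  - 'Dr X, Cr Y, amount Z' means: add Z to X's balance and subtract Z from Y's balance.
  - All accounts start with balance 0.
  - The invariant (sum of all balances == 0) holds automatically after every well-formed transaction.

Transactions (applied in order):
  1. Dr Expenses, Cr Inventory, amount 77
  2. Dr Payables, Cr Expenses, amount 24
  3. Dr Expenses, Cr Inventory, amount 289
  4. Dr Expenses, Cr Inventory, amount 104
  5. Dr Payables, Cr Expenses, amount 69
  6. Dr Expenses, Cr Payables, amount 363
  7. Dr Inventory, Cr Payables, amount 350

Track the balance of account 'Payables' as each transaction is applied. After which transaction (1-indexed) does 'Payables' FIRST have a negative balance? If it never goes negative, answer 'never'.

After txn 1: Payables=0
After txn 2: Payables=24
After txn 3: Payables=24
After txn 4: Payables=24
After txn 5: Payables=93
After txn 6: Payables=-270

Answer: 6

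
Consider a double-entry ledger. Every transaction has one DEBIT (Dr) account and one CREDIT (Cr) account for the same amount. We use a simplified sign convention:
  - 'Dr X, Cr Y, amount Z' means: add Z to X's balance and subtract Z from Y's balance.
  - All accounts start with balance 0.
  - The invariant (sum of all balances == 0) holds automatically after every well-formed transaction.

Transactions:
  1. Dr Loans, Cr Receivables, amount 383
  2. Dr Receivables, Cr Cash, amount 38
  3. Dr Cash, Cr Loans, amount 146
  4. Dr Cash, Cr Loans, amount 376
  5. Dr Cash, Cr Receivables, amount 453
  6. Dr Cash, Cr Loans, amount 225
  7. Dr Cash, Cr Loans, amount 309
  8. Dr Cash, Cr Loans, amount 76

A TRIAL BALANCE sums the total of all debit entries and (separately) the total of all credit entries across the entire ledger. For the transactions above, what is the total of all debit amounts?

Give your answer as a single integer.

Answer: 2006

Derivation:
Txn 1: debit+=383
Txn 2: debit+=38
Txn 3: debit+=146
Txn 4: debit+=376
Txn 5: debit+=453
Txn 6: debit+=225
Txn 7: debit+=309
Txn 8: debit+=76
Total debits = 2006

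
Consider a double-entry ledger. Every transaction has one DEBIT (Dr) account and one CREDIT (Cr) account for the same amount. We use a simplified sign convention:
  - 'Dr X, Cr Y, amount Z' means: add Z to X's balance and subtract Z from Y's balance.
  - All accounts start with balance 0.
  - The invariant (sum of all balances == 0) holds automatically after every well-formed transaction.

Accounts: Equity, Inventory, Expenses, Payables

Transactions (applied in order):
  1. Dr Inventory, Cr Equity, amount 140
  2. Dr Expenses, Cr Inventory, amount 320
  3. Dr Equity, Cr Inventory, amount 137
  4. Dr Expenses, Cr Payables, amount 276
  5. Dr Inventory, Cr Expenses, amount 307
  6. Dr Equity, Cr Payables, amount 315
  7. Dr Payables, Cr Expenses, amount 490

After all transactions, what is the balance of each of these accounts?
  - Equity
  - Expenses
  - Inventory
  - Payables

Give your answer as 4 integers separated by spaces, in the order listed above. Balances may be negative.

Answer: 312 -201 -10 -101

Derivation:
After txn 1 (Dr Inventory, Cr Equity, amount 140): Equity=-140 Inventory=140
After txn 2 (Dr Expenses, Cr Inventory, amount 320): Equity=-140 Expenses=320 Inventory=-180
After txn 3 (Dr Equity, Cr Inventory, amount 137): Equity=-3 Expenses=320 Inventory=-317
After txn 4 (Dr Expenses, Cr Payables, amount 276): Equity=-3 Expenses=596 Inventory=-317 Payables=-276
After txn 5 (Dr Inventory, Cr Expenses, amount 307): Equity=-3 Expenses=289 Inventory=-10 Payables=-276
After txn 6 (Dr Equity, Cr Payables, amount 315): Equity=312 Expenses=289 Inventory=-10 Payables=-591
After txn 7 (Dr Payables, Cr Expenses, amount 490): Equity=312 Expenses=-201 Inventory=-10 Payables=-101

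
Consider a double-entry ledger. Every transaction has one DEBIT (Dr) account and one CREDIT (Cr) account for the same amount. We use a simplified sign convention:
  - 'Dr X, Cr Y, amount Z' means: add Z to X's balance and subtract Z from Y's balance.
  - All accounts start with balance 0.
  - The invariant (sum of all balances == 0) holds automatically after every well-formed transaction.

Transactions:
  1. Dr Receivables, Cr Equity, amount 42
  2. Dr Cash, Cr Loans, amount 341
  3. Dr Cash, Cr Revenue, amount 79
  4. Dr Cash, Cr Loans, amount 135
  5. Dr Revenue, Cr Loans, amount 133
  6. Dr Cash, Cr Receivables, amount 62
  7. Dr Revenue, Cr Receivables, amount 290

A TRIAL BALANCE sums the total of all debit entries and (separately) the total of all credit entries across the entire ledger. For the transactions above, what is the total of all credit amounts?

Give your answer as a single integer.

Txn 1: credit+=42
Txn 2: credit+=341
Txn 3: credit+=79
Txn 4: credit+=135
Txn 5: credit+=133
Txn 6: credit+=62
Txn 7: credit+=290
Total credits = 1082

Answer: 1082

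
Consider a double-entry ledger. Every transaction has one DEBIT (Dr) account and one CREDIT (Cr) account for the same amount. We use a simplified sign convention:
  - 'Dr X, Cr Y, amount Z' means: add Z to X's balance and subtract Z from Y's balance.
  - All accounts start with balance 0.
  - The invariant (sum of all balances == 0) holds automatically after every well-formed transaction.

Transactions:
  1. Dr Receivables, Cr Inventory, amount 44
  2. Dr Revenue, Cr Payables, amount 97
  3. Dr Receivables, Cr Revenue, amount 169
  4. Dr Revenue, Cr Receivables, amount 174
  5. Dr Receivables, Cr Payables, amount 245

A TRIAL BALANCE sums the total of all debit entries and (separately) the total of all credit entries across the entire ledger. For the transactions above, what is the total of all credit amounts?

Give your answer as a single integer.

Txn 1: credit+=44
Txn 2: credit+=97
Txn 3: credit+=169
Txn 4: credit+=174
Txn 5: credit+=245
Total credits = 729

Answer: 729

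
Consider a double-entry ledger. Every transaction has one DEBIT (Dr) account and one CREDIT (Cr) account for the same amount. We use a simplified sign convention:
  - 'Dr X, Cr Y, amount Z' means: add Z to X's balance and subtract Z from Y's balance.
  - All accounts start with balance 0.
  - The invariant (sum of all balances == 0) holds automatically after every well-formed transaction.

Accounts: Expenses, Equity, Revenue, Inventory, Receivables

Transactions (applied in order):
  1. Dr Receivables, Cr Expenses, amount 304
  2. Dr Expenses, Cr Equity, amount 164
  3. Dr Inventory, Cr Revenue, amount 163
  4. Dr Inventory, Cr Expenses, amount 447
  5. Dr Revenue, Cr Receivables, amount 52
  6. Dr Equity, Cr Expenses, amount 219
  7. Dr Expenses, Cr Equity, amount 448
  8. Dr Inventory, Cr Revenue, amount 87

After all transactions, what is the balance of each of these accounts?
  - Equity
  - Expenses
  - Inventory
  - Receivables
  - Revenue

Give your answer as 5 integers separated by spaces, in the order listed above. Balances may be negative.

Answer: -393 -358 697 252 -198

Derivation:
After txn 1 (Dr Receivables, Cr Expenses, amount 304): Expenses=-304 Receivables=304
After txn 2 (Dr Expenses, Cr Equity, amount 164): Equity=-164 Expenses=-140 Receivables=304
After txn 3 (Dr Inventory, Cr Revenue, amount 163): Equity=-164 Expenses=-140 Inventory=163 Receivables=304 Revenue=-163
After txn 4 (Dr Inventory, Cr Expenses, amount 447): Equity=-164 Expenses=-587 Inventory=610 Receivables=304 Revenue=-163
After txn 5 (Dr Revenue, Cr Receivables, amount 52): Equity=-164 Expenses=-587 Inventory=610 Receivables=252 Revenue=-111
After txn 6 (Dr Equity, Cr Expenses, amount 219): Equity=55 Expenses=-806 Inventory=610 Receivables=252 Revenue=-111
After txn 7 (Dr Expenses, Cr Equity, amount 448): Equity=-393 Expenses=-358 Inventory=610 Receivables=252 Revenue=-111
After txn 8 (Dr Inventory, Cr Revenue, amount 87): Equity=-393 Expenses=-358 Inventory=697 Receivables=252 Revenue=-198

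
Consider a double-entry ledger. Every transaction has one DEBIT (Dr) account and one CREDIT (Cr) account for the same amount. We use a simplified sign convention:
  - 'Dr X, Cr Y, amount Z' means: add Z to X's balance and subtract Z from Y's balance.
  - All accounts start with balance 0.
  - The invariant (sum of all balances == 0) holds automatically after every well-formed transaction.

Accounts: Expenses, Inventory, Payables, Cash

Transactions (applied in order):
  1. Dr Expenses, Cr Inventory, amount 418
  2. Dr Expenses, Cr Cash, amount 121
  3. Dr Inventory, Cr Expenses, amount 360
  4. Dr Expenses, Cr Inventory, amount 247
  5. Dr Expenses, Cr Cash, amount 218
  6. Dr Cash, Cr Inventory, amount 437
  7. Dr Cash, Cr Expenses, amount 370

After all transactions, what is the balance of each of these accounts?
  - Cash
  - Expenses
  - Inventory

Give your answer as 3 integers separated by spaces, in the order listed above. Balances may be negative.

After txn 1 (Dr Expenses, Cr Inventory, amount 418): Expenses=418 Inventory=-418
After txn 2 (Dr Expenses, Cr Cash, amount 121): Cash=-121 Expenses=539 Inventory=-418
After txn 3 (Dr Inventory, Cr Expenses, amount 360): Cash=-121 Expenses=179 Inventory=-58
After txn 4 (Dr Expenses, Cr Inventory, amount 247): Cash=-121 Expenses=426 Inventory=-305
After txn 5 (Dr Expenses, Cr Cash, amount 218): Cash=-339 Expenses=644 Inventory=-305
After txn 6 (Dr Cash, Cr Inventory, amount 437): Cash=98 Expenses=644 Inventory=-742
After txn 7 (Dr Cash, Cr Expenses, amount 370): Cash=468 Expenses=274 Inventory=-742

Answer: 468 274 -742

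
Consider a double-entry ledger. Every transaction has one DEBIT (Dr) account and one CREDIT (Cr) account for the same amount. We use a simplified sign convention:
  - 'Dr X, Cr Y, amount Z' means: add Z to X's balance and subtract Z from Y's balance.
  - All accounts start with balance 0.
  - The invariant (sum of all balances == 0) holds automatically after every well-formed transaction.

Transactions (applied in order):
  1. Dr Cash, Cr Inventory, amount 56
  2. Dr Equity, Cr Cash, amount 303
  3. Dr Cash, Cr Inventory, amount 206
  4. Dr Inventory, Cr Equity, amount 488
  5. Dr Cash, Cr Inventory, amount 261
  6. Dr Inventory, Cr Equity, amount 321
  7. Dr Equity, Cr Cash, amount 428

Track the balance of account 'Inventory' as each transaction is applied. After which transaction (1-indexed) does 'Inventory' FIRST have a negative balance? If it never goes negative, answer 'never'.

Answer: 1

Derivation:
After txn 1: Inventory=-56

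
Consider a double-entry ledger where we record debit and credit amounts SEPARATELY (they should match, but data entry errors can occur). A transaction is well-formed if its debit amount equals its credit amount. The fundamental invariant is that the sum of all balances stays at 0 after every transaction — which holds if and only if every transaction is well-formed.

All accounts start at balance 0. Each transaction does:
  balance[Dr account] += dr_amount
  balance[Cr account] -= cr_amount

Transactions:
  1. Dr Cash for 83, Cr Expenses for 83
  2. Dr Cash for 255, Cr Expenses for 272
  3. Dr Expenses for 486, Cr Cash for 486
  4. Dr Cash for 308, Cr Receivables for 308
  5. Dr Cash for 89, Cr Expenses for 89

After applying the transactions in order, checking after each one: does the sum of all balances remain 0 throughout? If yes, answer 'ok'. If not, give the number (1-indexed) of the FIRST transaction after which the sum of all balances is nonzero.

After txn 1: dr=83 cr=83 sum_balances=0
After txn 2: dr=255 cr=272 sum_balances=-17
After txn 3: dr=486 cr=486 sum_balances=-17
After txn 4: dr=308 cr=308 sum_balances=-17
After txn 5: dr=89 cr=89 sum_balances=-17

Answer: 2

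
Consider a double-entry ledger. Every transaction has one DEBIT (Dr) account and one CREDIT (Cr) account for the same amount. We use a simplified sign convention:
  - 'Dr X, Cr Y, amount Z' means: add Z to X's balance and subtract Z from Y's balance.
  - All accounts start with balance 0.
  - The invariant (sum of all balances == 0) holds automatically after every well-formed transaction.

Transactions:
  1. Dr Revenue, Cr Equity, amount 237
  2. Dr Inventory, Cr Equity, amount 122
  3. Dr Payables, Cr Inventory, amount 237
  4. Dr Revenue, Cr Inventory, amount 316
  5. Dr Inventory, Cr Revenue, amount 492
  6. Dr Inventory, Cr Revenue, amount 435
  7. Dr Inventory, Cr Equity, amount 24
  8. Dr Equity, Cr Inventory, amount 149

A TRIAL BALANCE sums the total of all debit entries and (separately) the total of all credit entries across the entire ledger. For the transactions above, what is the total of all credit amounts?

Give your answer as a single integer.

Txn 1: credit+=237
Txn 2: credit+=122
Txn 3: credit+=237
Txn 4: credit+=316
Txn 5: credit+=492
Txn 6: credit+=435
Txn 7: credit+=24
Txn 8: credit+=149
Total credits = 2012

Answer: 2012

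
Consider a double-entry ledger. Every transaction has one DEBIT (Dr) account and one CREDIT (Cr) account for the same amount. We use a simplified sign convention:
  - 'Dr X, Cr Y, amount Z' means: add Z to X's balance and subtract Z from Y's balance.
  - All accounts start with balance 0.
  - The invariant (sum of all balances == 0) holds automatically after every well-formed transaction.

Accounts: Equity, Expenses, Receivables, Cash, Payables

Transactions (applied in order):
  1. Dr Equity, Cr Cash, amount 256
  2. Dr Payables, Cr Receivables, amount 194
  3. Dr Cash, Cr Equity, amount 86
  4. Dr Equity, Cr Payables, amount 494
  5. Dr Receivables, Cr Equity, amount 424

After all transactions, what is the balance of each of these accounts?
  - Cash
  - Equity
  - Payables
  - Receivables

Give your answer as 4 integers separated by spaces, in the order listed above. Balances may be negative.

After txn 1 (Dr Equity, Cr Cash, amount 256): Cash=-256 Equity=256
After txn 2 (Dr Payables, Cr Receivables, amount 194): Cash=-256 Equity=256 Payables=194 Receivables=-194
After txn 3 (Dr Cash, Cr Equity, amount 86): Cash=-170 Equity=170 Payables=194 Receivables=-194
After txn 4 (Dr Equity, Cr Payables, amount 494): Cash=-170 Equity=664 Payables=-300 Receivables=-194
After txn 5 (Dr Receivables, Cr Equity, amount 424): Cash=-170 Equity=240 Payables=-300 Receivables=230

Answer: -170 240 -300 230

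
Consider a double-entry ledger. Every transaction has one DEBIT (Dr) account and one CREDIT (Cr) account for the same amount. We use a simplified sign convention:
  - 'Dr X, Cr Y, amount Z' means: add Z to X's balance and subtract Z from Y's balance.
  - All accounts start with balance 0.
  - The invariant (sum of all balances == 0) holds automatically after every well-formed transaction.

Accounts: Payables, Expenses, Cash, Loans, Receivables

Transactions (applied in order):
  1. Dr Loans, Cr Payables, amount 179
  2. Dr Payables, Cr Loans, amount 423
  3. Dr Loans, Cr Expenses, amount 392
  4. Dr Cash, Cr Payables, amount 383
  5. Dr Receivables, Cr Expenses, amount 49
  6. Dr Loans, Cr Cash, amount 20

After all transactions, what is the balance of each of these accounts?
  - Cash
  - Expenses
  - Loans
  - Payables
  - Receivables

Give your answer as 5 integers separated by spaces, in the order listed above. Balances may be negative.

After txn 1 (Dr Loans, Cr Payables, amount 179): Loans=179 Payables=-179
After txn 2 (Dr Payables, Cr Loans, amount 423): Loans=-244 Payables=244
After txn 3 (Dr Loans, Cr Expenses, amount 392): Expenses=-392 Loans=148 Payables=244
After txn 4 (Dr Cash, Cr Payables, amount 383): Cash=383 Expenses=-392 Loans=148 Payables=-139
After txn 5 (Dr Receivables, Cr Expenses, amount 49): Cash=383 Expenses=-441 Loans=148 Payables=-139 Receivables=49
After txn 6 (Dr Loans, Cr Cash, amount 20): Cash=363 Expenses=-441 Loans=168 Payables=-139 Receivables=49

Answer: 363 -441 168 -139 49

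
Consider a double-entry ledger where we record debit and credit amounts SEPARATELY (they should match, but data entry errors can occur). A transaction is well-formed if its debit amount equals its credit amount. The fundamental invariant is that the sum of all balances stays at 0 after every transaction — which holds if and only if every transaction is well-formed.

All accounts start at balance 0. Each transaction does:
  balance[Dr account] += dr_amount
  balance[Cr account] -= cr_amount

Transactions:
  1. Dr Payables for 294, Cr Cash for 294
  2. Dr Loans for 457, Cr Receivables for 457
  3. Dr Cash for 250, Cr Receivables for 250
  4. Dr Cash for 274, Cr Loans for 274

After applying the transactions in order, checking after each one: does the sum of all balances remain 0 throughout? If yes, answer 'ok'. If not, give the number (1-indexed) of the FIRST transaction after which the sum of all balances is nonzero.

After txn 1: dr=294 cr=294 sum_balances=0
After txn 2: dr=457 cr=457 sum_balances=0
After txn 3: dr=250 cr=250 sum_balances=0
After txn 4: dr=274 cr=274 sum_balances=0

Answer: ok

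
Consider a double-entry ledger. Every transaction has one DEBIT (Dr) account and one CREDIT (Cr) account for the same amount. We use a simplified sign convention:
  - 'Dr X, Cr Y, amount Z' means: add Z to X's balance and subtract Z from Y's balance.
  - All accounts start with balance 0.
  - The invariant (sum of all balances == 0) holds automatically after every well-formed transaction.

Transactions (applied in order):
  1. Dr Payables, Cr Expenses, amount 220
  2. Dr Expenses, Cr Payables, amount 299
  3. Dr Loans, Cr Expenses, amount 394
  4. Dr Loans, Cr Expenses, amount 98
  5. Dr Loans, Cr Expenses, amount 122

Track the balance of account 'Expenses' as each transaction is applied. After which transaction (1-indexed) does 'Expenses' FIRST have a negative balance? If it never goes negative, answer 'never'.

After txn 1: Expenses=-220

Answer: 1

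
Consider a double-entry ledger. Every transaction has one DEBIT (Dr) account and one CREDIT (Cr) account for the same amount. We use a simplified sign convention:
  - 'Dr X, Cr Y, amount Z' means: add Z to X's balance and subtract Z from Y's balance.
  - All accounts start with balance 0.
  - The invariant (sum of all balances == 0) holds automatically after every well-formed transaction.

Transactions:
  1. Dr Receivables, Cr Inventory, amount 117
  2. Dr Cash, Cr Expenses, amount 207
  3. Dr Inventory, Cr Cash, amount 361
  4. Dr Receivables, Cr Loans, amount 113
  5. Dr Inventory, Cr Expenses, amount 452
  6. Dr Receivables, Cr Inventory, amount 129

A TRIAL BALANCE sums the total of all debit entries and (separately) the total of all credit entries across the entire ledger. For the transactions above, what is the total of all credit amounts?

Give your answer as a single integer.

Answer: 1379

Derivation:
Txn 1: credit+=117
Txn 2: credit+=207
Txn 3: credit+=361
Txn 4: credit+=113
Txn 5: credit+=452
Txn 6: credit+=129
Total credits = 1379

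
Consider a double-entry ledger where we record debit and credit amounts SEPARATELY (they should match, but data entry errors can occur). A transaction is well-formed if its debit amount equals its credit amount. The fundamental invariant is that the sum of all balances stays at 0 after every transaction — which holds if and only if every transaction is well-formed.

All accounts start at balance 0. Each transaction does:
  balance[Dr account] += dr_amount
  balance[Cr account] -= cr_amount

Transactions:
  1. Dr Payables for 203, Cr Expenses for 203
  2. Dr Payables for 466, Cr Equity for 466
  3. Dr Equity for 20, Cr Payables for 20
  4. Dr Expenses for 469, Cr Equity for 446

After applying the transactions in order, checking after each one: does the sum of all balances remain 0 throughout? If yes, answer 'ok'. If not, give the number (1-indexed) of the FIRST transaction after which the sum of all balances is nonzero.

After txn 1: dr=203 cr=203 sum_balances=0
After txn 2: dr=466 cr=466 sum_balances=0
After txn 3: dr=20 cr=20 sum_balances=0
After txn 4: dr=469 cr=446 sum_balances=23

Answer: 4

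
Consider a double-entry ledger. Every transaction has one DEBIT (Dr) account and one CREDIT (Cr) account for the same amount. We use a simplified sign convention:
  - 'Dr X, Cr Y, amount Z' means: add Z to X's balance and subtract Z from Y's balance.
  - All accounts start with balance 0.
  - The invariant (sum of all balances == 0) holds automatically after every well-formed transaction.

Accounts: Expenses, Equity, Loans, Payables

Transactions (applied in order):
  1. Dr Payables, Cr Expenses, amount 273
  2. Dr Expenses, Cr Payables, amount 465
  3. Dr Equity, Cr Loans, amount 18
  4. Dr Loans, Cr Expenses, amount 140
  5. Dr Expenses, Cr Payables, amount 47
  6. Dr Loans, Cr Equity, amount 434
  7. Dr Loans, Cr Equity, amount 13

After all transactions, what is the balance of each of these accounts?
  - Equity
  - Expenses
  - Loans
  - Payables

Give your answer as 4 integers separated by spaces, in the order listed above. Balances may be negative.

After txn 1 (Dr Payables, Cr Expenses, amount 273): Expenses=-273 Payables=273
After txn 2 (Dr Expenses, Cr Payables, amount 465): Expenses=192 Payables=-192
After txn 3 (Dr Equity, Cr Loans, amount 18): Equity=18 Expenses=192 Loans=-18 Payables=-192
After txn 4 (Dr Loans, Cr Expenses, amount 140): Equity=18 Expenses=52 Loans=122 Payables=-192
After txn 5 (Dr Expenses, Cr Payables, amount 47): Equity=18 Expenses=99 Loans=122 Payables=-239
After txn 6 (Dr Loans, Cr Equity, amount 434): Equity=-416 Expenses=99 Loans=556 Payables=-239
After txn 7 (Dr Loans, Cr Equity, amount 13): Equity=-429 Expenses=99 Loans=569 Payables=-239

Answer: -429 99 569 -239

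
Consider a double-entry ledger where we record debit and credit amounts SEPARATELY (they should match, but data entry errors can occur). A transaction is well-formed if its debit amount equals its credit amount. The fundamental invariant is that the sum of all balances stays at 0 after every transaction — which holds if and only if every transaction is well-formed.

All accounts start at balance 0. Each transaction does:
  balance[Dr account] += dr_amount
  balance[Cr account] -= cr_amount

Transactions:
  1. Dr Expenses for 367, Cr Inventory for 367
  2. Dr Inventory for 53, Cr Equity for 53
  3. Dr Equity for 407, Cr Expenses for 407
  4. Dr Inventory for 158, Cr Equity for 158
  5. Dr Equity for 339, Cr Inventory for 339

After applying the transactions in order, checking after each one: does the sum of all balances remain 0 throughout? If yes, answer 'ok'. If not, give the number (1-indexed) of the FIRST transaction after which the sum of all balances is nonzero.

Answer: ok

Derivation:
After txn 1: dr=367 cr=367 sum_balances=0
After txn 2: dr=53 cr=53 sum_balances=0
After txn 3: dr=407 cr=407 sum_balances=0
After txn 4: dr=158 cr=158 sum_balances=0
After txn 5: dr=339 cr=339 sum_balances=0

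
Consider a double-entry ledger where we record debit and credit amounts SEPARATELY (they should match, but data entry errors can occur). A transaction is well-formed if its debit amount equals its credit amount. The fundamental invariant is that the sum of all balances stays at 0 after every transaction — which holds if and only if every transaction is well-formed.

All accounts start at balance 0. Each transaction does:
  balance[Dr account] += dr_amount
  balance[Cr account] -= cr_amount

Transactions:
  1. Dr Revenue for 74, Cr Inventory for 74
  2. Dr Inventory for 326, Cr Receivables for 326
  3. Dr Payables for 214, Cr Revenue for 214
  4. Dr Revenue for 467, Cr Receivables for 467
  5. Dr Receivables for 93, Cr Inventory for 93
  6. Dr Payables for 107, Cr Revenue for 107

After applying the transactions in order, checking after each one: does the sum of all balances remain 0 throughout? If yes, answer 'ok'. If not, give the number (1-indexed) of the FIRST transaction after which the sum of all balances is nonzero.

Answer: ok

Derivation:
After txn 1: dr=74 cr=74 sum_balances=0
After txn 2: dr=326 cr=326 sum_balances=0
After txn 3: dr=214 cr=214 sum_balances=0
After txn 4: dr=467 cr=467 sum_balances=0
After txn 5: dr=93 cr=93 sum_balances=0
After txn 6: dr=107 cr=107 sum_balances=0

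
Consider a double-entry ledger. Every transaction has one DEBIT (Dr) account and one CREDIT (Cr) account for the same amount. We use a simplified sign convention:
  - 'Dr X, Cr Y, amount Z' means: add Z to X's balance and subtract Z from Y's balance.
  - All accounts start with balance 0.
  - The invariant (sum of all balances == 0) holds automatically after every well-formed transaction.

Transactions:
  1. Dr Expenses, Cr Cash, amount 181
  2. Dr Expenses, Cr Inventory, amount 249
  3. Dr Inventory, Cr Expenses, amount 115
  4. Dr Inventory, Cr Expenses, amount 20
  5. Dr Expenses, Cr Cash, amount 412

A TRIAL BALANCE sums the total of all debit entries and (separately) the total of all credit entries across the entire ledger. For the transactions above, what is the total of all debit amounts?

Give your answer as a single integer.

Txn 1: debit+=181
Txn 2: debit+=249
Txn 3: debit+=115
Txn 4: debit+=20
Txn 5: debit+=412
Total debits = 977

Answer: 977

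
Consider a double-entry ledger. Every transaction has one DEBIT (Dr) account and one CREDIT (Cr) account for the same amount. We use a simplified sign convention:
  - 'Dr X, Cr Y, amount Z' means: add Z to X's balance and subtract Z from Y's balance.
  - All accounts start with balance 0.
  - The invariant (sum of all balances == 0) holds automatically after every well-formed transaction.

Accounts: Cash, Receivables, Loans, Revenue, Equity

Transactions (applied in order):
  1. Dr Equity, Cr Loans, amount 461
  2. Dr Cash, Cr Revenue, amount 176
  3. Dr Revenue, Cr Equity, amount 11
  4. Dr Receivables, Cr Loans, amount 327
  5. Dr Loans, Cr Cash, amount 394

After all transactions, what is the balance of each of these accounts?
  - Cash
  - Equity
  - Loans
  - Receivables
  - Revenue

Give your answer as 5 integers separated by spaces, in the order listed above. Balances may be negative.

After txn 1 (Dr Equity, Cr Loans, amount 461): Equity=461 Loans=-461
After txn 2 (Dr Cash, Cr Revenue, amount 176): Cash=176 Equity=461 Loans=-461 Revenue=-176
After txn 3 (Dr Revenue, Cr Equity, amount 11): Cash=176 Equity=450 Loans=-461 Revenue=-165
After txn 4 (Dr Receivables, Cr Loans, amount 327): Cash=176 Equity=450 Loans=-788 Receivables=327 Revenue=-165
After txn 5 (Dr Loans, Cr Cash, amount 394): Cash=-218 Equity=450 Loans=-394 Receivables=327 Revenue=-165

Answer: -218 450 -394 327 -165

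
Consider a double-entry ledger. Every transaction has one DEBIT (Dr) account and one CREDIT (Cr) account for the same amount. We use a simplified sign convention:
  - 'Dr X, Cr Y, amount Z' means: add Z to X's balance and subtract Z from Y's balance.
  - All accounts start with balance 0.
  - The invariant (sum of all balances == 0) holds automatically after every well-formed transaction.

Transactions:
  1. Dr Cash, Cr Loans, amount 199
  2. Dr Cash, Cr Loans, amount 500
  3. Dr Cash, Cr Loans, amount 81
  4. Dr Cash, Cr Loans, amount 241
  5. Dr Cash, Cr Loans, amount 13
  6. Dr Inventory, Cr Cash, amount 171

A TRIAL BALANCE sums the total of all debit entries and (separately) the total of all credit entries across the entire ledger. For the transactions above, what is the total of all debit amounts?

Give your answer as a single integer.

Txn 1: debit+=199
Txn 2: debit+=500
Txn 3: debit+=81
Txn 4: debit+=241
Txn 5: debit+=13
Txn 6: debit+=171
Total debits = 1205

Answer: 1205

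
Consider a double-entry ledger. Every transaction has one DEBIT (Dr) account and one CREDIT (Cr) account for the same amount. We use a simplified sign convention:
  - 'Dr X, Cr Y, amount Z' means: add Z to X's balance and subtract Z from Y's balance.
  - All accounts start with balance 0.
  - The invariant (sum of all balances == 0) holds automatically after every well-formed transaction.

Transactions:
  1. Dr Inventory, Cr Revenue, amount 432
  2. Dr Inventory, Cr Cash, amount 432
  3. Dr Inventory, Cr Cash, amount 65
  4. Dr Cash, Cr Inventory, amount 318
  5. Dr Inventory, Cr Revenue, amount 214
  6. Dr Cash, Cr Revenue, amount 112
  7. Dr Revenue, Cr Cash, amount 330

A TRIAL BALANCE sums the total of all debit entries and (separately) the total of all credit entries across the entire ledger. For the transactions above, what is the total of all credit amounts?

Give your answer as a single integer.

Answer: 1903

Derivation:
Txn 1: credit+=432
Txn 2: credit+=432
Txn 3: credit+=65
Txn 4: credit+=318
Txn 5: credit+=214
Txn 6: credit+=112
Txn 7: credit+=330
Total credits = 1903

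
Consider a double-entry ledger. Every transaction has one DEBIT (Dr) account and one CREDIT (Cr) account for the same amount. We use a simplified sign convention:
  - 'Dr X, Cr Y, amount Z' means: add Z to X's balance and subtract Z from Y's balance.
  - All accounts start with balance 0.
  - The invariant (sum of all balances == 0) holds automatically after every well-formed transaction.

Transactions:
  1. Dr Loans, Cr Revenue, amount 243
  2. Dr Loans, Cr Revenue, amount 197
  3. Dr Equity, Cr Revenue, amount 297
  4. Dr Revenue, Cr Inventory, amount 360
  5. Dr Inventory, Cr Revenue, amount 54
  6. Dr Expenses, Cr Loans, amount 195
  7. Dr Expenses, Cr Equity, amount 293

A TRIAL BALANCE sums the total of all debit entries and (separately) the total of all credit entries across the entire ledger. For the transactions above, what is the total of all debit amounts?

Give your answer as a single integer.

Txn 1: debit+=243
Txn 2: debit+=197
Txn 3: debit+=297
Txn 4: debit+=360
Txn 5: debit+=54
Txn 6: debit+=195
Txn 7: debit+=293
Total debits = 1639

Answer: 1639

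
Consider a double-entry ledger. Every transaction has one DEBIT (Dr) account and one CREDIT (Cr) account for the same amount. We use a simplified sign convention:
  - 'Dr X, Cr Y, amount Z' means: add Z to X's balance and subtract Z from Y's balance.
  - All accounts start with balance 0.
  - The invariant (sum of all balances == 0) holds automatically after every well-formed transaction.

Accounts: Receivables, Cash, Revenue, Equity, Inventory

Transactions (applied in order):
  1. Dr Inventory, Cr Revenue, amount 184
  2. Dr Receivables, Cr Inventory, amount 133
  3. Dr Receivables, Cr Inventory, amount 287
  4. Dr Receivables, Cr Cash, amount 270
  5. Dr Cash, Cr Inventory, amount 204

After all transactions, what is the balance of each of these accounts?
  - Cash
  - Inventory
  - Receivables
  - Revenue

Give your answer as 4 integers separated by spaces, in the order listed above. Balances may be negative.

Answer: -66 -440 690 -184

Derivation:
After txn 1 (Dr Inventory, Cr Revenue, amount 184): Inventory=184 Revenue=-184
After txn 2 (Dr Receivables, Cr Inventory, amount 133): Inventory=51 Receivables=133 Revenue=-184
After txn 3 (Dr Receivables, Cr Inventory, amount 287): Inventory=-236 Receivables=420 Revenue=-184
After txn 4 (Dr Receivables, Cr Cash, amount 270): Cash=-270 Inventory=-236 Receivables=690 Revenue=-184
After txn 5 (Dr Cash, Cr Inventory, amount 204): Cash=-66 Inventory=-440 Receivables=690 Revenue=-184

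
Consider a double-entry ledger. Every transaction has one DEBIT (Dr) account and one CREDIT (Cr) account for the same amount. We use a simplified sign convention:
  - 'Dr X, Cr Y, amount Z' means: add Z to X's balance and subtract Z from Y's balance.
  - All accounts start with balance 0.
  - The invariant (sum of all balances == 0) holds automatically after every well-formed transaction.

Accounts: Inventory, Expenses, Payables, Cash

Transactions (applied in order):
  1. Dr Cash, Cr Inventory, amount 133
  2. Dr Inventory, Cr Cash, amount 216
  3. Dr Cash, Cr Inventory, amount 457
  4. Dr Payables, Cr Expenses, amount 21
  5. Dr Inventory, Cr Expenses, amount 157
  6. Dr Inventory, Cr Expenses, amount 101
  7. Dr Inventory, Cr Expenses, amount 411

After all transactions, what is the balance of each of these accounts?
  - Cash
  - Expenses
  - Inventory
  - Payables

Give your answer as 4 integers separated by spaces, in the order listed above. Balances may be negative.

After txn 1 (Dr Cash, Cr Inventory, amount 133): Cash=133 Inventory=-133
After txn 2 (Dr Inventory, Cr Cash, amount 216): Cash=-83 Inventory=83
After txn 3 (Dr Cash, Cr Inventory, amount 457): Cash=374 Inventory=-374
After txn 4 (Dr Payables, Cr Expenses, amount 21): Cash=374 Expenses=-21 Inventory=-374 Payables=21
After txn 5 (Dr Inventory, Cr Expenses, amount 157): Cash=374 Expenses=-178 Inventory=-217 Payables=21
After txn 6 (Dr Inventory, Cr Expenses, amount 101): Cash=374 Expenses=-279 Inventory=-116 Payables=21
After txn 7 (Dr Inventory, Cr Expenses, amount 411): Cash=374 Expenses=-690 Inventory=295 Payables=21

Answer: 374 -690 295 21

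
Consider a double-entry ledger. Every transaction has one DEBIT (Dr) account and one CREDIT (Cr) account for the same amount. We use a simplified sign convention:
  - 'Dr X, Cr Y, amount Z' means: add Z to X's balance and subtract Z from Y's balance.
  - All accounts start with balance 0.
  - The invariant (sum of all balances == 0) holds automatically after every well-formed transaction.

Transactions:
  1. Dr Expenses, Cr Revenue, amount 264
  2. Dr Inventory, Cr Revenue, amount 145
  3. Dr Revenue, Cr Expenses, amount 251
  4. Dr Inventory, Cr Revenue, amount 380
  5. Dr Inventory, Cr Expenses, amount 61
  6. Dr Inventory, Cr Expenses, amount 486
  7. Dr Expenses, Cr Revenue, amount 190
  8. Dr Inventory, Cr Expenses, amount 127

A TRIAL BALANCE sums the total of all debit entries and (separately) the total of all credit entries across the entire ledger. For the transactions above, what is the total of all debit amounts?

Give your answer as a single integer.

Answer: 1904

Derivation:
Txn 1: debit+=264
Txn 2: debit+=145
Txn 3: debit+=251
Txn 4: debit+=380
Txn 5: debit+=61
Txn 6: debit+=486
Txn 7: debit+=190
Txn 8: debit+=127
Total debits = 1904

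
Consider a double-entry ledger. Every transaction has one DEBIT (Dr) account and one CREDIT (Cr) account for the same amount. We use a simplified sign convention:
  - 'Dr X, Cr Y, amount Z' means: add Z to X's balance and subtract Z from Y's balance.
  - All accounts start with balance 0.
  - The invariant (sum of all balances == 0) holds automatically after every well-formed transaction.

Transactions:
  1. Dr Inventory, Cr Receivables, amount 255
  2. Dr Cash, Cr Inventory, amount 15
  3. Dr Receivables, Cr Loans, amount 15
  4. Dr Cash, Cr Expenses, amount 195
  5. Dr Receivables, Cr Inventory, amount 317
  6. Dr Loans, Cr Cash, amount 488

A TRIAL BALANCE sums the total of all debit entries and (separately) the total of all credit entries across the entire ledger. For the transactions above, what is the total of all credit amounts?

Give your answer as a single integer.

Txn 1: credit+=255
Txn 2: credit+=15
Txn 3: credit+=15
Txn 4: credit+=195
Txn 5: credit+=317
Txn 6: credit+=488
Total credits = 1285

Answer: 1285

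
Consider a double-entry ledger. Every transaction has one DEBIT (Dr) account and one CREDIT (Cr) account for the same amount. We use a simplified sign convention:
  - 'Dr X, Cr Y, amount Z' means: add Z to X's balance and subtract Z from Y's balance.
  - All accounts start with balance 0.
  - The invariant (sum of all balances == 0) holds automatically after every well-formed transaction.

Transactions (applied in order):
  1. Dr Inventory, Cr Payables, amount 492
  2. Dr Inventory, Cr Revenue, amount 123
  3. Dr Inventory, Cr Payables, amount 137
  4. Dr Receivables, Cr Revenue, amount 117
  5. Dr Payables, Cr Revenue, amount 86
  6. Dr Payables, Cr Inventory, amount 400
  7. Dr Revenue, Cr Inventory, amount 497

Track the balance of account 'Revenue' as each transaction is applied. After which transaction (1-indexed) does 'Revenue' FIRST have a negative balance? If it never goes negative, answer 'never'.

Answer: 2

Derivation:
After txn 1: Revenue=0
After txn 2: Revenue=-123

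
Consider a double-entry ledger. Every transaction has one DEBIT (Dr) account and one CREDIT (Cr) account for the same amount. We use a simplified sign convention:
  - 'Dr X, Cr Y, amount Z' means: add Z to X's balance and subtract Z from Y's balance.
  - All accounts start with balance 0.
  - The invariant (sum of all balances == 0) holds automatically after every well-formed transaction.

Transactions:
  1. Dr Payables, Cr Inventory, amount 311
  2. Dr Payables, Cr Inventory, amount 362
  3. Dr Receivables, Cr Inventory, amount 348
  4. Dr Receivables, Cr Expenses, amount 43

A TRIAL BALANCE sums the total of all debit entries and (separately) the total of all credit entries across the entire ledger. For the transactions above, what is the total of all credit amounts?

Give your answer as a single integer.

Answer: 1064

Derivation:
Txn 1: credit+=311
Txn 2: credit+=362
Txn 3: credit+=348
Txn 4: credit+=43
Total credits = 1064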